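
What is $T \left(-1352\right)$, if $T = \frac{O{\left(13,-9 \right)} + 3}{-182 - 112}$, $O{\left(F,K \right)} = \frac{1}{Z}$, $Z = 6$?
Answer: $\frac{6422}{441} \approx 14.562$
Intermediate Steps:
$O{\left(F,K \right)} = \frac{1}{6}$
$T = - \frac{19}{1764}$ ($T = \frac{\frac{1}{6} + 3}{-182 - 112} = \frac{19}{6 \left(-294\right)} = \frac{19}{6} \left(- \frac{1}{294}\right) = - \frac{19}{1764} \approx -0.010771$)
$T \left(-1352\right) = \left(- \frac{19}{1764}\right) \left(-1352\right) = \frac{6422}{441}$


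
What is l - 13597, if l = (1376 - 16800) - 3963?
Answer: -32984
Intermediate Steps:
l = -19387 (l = -15424 - 3963 = -19387)
l - 13597 = -19387 - 13597 = -32984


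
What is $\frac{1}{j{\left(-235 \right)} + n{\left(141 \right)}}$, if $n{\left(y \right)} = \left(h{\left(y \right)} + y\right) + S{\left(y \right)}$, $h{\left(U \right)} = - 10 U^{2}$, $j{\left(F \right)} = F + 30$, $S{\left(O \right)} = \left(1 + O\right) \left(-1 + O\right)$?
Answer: $- \frac{1}{178994} \approx -5.5868 \cdot 10^{-6}$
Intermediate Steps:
$j{\left(F \right)} = 30 + F$
$n{\left(y \right)} = -1 + y - 9 y^{2}$ ($n{\left(y \right)} = \left(- 10 y^{2} + y\right) + \left(-1 + y^{2}\right) = \left(y - 10 y^{2}\right) + \left(-1 + y^{2}\right) = -1 + y - 9 y^{2}$)
$\frac{1}{j{\left(-235 \right)} + n{\left(141 \right)}} = \frac{1}{\left(30 - 235\right) - \left(-140 + 178929\right)} = \frac{1}{-205 - 178789} = \frac{1}{-178994} = - \frac{1}{178994}$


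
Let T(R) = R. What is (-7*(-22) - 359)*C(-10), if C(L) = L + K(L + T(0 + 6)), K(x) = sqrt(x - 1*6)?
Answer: 2050 - 205*I*sqrt(10) ≈ 2050.0 - 648.27*I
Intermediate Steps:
K(x) = sqrt(-6 + x) (K(x) = sqrt(x - 6) = sqrt(-6 + x))
C(L) = L + sqrt(L) (C(L) = L + sqrt(-6 + (L + (0 + 6))) = L + sqrt(-6 + (L + 6)) = L + sqrt(-6 + (6 + L)) = L + sqrt(L))
(-7*(-22) - 359)*C(-10) = (-7*(-22) - 359)*(-10 + sqrt(-10)) = (154 - 359)*(-10 + I*sqrt(10)) = -205*(-10 + I*sqrt(10)) = 2050 - 205*I*sqrt(10)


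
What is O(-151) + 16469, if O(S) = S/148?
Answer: 2437261/148 ≈ 16468.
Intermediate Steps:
O(S) = S/148 (O(S) = S*(1/148) = S/148)
O(-151) + 16469 = (1/148)*(-151) + 16469 = -151/148 + 16469 = 2437261/148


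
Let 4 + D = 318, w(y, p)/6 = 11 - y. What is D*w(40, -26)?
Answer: -54636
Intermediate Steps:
w(y, p) = 66 - 6*y (w(y, p) = 6*(11 - y) = 66 - 6*y)
D = 314 (D = -4 + 318 = 314)
D*w(40, -26) = 314*(66 - 6*40) = 314*(66 - 240) = 314*(-174) = -54636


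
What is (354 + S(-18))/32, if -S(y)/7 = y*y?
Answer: -957/16 ≈ -59.813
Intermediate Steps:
S(y) = -7*y² (S(y) = -7*y*y = -7*y²)
(354 + S(-18))/32 = (354 - 7*(-18)²)/32 = (354 - 7*324)*(1/32) = (354 - 2268)*(1/32) = -1914*1/32 = -957/16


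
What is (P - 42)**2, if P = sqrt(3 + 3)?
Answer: (42 - sqrt(6))**2 ≈ 1564.2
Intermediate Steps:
P = sqrt(6) ≈ 2.4495
(P - 42)**2 = (sqrt(6) - 42)**2 = (-42 + sqrt(6))**2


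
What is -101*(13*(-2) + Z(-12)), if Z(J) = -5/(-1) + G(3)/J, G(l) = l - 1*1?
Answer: 12827/6 ≈ 2137.8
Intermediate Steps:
G(l) = -1 + l (G(l) = l - 1 = -1 + l)
Z(J) = 5 + 2/J (Z(J) = -5/(-1) + (-1 + 3)/J = -5*(-1) + 2/J = 5 + 2/J)
-101*(13*(-2) + Z(-12)) = -101*(13*(-2) + (5 + 2/(-12))) = -101*(-26 + (5 + 2*(-1/12))) = -101*(-26 + (5 - 1/6)) = -101*(-26 + 29/6) = -101*(-127/6) = 12827/6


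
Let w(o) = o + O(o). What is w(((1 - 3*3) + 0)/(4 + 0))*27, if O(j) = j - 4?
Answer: -216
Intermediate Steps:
O(j) = -4 + j
w(o) = -4 + 2*o (w(o) = o + (-4 + o) = -4 + 2*o)
w(((1 - 3*3) + 0)/(4 + 0))*27 = (-4 + 2*(((1 - 3*3) + 0)/(4 + 0)))*27 = (-4 + 2*(((1 - 9) + 0)/4))*27 = (-4 + 2*((-8 + 0)*(1/4)))*27 = (-4 + 2*(-8*1/4))*27 = (-4 + 2*(-2))*27 = (-4 - 4)*27 = -8*27 = -216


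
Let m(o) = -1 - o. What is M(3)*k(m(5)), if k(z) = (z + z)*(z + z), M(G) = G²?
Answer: 1296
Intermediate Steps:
k(z) = 4*z² (k(z) = (2*z)*(2*z) = 4*z²)
M(3)*k(m(5)) = 3²*(4*(-1 - 1*5)²) = 9*(4*(-1 - 5)²) = 9*(4*(-6)²) = 9*(4*36) = 9*144 = 1296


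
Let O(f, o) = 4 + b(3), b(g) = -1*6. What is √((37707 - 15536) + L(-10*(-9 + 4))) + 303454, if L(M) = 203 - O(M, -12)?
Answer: 303454 + 2*√5594 ≈ 3.0360e+5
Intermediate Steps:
b(g) = -6
O(f, o) = -2 (O(f, o) = 4 - 6 = -2)
L(M) = 205 (L(M) = 203 - 1*(-2) = 203 + 2 = 205)
√((37707 - 15536) + L(-10*(-9 + 4))) + 303454 = √((37707 - 15536) + 205) + 303454 = √(22171 + 205) + 303454 = √22376 + 303454 = 2*√5594 + 303454 = 303454 + 2*√5594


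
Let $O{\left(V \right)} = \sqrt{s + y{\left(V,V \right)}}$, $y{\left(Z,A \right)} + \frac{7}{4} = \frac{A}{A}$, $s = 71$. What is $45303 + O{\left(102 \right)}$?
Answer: $45303 + \frac{\sqrt{281}}{2} \approx 45311.0$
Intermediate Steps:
$y{\left(Z,A \right)} = - \frac{3}{4}$ ($y{\left(Z,A \right)} = - \frac{7}{4} + \frac{A}{A} = - \frac{7}{4} + 1 = - \frac{3}{4}$)
$O{\left(V \right)} = \frac{\sqrt{281}}{2}$ ($O{\left(V \right)} = \sqrt{71 - \frac{3}{4}} = \sqrt{\frac{281}{4}} = \frac{\sqrt{281}}{2}$)
$45303 + O{\left(102 \right)} = 45303 + \frac{\sqrt{281}}{2}$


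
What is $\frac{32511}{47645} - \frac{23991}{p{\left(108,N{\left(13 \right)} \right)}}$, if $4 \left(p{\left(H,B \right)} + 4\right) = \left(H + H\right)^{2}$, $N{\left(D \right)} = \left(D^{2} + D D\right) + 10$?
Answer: $- \frac{13890417}{10100740} \approx -1.3752$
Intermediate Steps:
$N{\left(D \right)} = 10 + 2 D^{2}$ ($N{\left(D \right)} = \left(D^{2} + D^{2}\right) + 10 = 2 D^{2} + 10 = 10 + 2 D^{2}$)
$p{\left(H,B \right)} = -4 + H^{2}$ ($p{\left(H,B \right)} = -4 + \frac{\left(H + H\right)^{2}}{4} = -4 + \frac{\left(2 H\right)^{2}}{4} = -4 + \frac{4 H^{2}}{4} = -4 + H^{2}$)
$\frac{32511}{47645} - \frac{23991}{p{\left(108,N{\left(13 \right)} \right)}} = \frac{32511}{47645} - \frac{23991}{-4 + 108^{2}} = 32511 \cdot \frac{1}{47645} - \frac{23991}{-4 + 11664} = \frac{32511}{47645} - \frac{23991}{11660} = \frac{32511}{47645} - \frac{2181}{1060} = - \frac{13890417}{10100740}$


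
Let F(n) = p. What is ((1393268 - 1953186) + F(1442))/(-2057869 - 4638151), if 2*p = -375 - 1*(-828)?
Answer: 1119383/13392040 ≈ 0.083586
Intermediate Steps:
p = 453/2 (p = (-375 - 1*(-828))/2 = (-375 + 828)/2 = (½)*453 = 453/2 ≈ 226.50)
F(n) = 453/2
((1393268 - 1953186) + F(1442))/(-2057869 - 4638151) = ((1393268 - 1953186) + 453/2)/(-2057869 - 4638151) = (-559918 + 453/2)/(-6696020) = -1119383/2*(-1/6696020) = 1119383/13392040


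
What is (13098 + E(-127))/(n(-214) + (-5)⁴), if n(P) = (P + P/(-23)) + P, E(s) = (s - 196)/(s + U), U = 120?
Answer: 2116207/33215 ≈ 63.712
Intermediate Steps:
E(s) = (-196 + s)/(120 + s) (E(s) = (s - 196)/(s + 120) = (-196 + s)/(120 + s))
n(P) = 45*P/23 (n(P) = (P + P*(-1/23)) + P = (P - P/23) + P = 22*P/23 + P = 45*P/23)
(13098 + E(-127))/(n(-214) + (-5)⁴) = (13098 + (-196 - 127)/(120 - 127))/((45/23)*(-214) + (-5)⁴) = (13098 - 323/(-7))/(-9630/23 + 625) = (13098 - ⅐*(-323))/(4745/23) = (13098 + 323/7)*(23/4745) = (92009/7)*(23/4745) = 2116207/33215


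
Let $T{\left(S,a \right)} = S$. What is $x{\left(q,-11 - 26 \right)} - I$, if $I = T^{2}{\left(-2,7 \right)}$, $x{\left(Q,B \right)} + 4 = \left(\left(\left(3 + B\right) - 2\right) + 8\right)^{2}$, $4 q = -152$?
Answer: $776$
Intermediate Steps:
$q = -38$ ($q = \frac{1}{4} \left(-152\right) = -38$)
$x{\left(Q,B \right)} = -4 + \left(9 + B\right)^{2}$ ($x{\left(Q,B \right)} = -4 + \left(\left(\left(3 + B\right) - 2\right) + 8\right)^{2} = -4 + \left(\left(1 + B\right) + 8\right)^{2} = -4 + \left(9 + B\right)^{2}$)
$I = 4$ ($I = \left(-2\right)^{2} = 4$)
$x{\left(q,-11 - 26 \right)} - I = \left(-4 + \left(9 - 37\right)^{2}\right) - 4 = \left(-4 + \left(-28\right)^{2}\right) - 4 = \left(-4 + 784\right) - 4 = 780 - 4 = 776$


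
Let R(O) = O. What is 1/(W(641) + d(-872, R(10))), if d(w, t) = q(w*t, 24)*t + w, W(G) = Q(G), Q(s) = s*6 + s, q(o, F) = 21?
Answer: 1/3825 ≈ 0.00026144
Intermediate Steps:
Q(s) = 7*s (Q(s) = 6*s + s = 7*s)
W(G) = 7*G
d(w, t) = w + 21*t (d(w, t) = 21*t + w = w + 21*t)
1/(W(641) + d(-872, R(10))) = 1/(7*641 + (-872 + 21*10)) = 1/(4487 + (-872 + 210)) = 1/(4487 - 662) = 1/3825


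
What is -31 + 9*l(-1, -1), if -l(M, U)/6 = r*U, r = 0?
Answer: -31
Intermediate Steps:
l(M, U) = 0 (l(M, U) = -0*U = -6*0 = 0)
-31 + 9*l(-1, -1) = -31 + 9*0 = -31 + 0 = -31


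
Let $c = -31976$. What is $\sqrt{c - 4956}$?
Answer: $2 i \sqrt{9233} \approx 192.18 i$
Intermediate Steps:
$\sqrt{c - 4956} = \sqrt{-31976 - 4956} = \sqrt{-36932} = 2 i \sqrt{9233}$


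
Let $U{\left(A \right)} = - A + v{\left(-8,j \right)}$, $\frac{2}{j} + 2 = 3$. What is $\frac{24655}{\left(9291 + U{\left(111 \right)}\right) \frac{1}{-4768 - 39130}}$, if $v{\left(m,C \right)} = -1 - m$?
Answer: $- \frac{1082305190}{9187} \approx -1.1781 \cdot 10^{5}$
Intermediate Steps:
$j = 2$ ($j = \frac{2}{-2 + 3} = \frac{2}{1} = 2 \cdot 1 = 2$)
$U{\left(A \right)} = 7 - A$ ($U{\left(A \right)} = - A - -7 = - A + \left(-1 + 8\right) = - A + 7 = 7 - A$)
$\frac{24655}{\left(9291 + U{\left(111 \right)}\right) \frac{1}{-4768 - 39130}} = \frac{24655}{\left(9291 + \left(7 - 111\right)\right) \frac{1}{-4768 - 39130}} = \frac{24655}{\left(9291 + \left(7 - 111\right)\right) \frac{1}{-43898}} = \frac{24655}{\left(9291 - 104\right) \left(- \frac{1}{43898}\right)} = \frac{24655}{9187 \left(- \frac{1}{43898}\right)} = \frac{24655}{- \frac{9187}{43898}} = 24655 \left(- \frac{43898}{9187}\right) = - \frac{1082305190}{9187}$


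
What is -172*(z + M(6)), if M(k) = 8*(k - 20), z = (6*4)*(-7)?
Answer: 48160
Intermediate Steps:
z = -168 (z = 24*(-7) = -168)
M(k) = -160 + 8*k (M(k) = 8*(-20 + k) = -160 + 8*k)
-172*(z + M(6)) = -172*(-168 + (-160 + 8*6)) = -172*(-168 + (-160 + 48)) = -172*(-168 - 112) = -172*(-280) = 48160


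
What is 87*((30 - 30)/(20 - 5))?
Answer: 0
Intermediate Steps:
87*((30 - 30)/(20 - 5)) = 87*(0/15) = 87*(0*(1/15)) = 87*0 = 0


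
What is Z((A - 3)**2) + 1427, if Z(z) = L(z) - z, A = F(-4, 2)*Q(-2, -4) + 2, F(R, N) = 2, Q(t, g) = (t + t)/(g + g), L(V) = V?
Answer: 1427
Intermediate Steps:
Q(t, g) = t/g (Q(t, g) = (2*t)/((2*g)) = (2*t)*(1/(2*g)) = t/g)
A = 3 (A = 2*(-2/(-4)) + 2 = 2*(-2*(-1/4)) + 2 = 2*(1/2) + 2 = 1 + 2 = 3)
Z(z) = 0 (Z(z) = z - z = 0)
Z((A - 3)**2) + 1427 = 0 + 1427 = 1427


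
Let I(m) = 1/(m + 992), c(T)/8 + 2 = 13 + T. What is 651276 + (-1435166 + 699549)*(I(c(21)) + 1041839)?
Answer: -956459498562593/1248 ≈ -7.6639e+11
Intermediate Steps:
c(T) = 88 + 8*T (c(T) = -16 + 8*(13 + T) = -16 + (104 + 8*T) = 88 + 8*T)
I(m) = 1/(992 + m)
651276 + (-1435166 + 699549)*(I(c(21)) + 1041839) = 651276 + (-1435166 + 699549)*(1/(992 + (88 + 8*21)) + 1041839) = 651276 - 735617*(1/(992 + (88 + 168)) + 1041839) = 651276 - 735617*(1/(992 + 256) + 1041839) = 651276 - 735617*(1/1248 + 1041839) = 651276 - 735617*1300215073/1248 = 651276 - 956460311355041/1248 = -956459498562593/1248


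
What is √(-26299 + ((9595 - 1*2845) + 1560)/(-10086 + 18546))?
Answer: I*√2091323562/282 ≈ 162.17*I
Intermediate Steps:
√(-26299 + ((9595 - 1*2845) + 1560)/(-10086 + 18546)) = √(-26299 + ((9595 - 2845) + 1560)/8460) = √(-26299 + (6750 + 1560)*(1/8460)) = √(-26299 + 8310*(1/8460)) = √(-26299 + 277/282) = √(-7416041/282) = I*√2091323562/282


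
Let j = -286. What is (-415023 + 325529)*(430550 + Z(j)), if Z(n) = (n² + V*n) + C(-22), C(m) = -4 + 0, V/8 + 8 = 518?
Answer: 58577223772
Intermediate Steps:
V = 4080 (V = -64 + 8*518 = -64 + 4144 = 4080)
C(m) = -4
Z(n) = -4 + n² + 4080*n (Z(n) = (n² + 4080*n) - 4 = -4 + n² + 4080*n)
(-415023 + 325529)*(430550 + Z(j)) = (-415023 + 325529)*(430550 + (-4 + (-286)² + 4080*(-286))) = -89494*(430550 + (-4 + 81796 - 1166880)) = -89494*(430550 - 1085088) = -89494*(-654538) = 58577223772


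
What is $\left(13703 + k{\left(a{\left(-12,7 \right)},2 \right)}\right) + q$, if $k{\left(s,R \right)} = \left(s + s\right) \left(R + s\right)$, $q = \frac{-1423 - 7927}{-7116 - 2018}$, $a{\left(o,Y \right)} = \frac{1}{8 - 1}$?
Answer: $\frac{3066864534}{223783} \approx 13705.0$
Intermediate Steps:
$a{\left(o,Y \right)} = \frac{1}{7}$
$q = \frac{4675}{4567}$ ($q = - \frac{9350}{-9134} = \left(-9350\right) \left(- \frac{1}{9134}\right) = \frac{4675}{4567} \approx 1.0236$)
$k{\left(s,R \right)} = 2 s \left(R + s\right)$
$\left(13703 + k{\left(a{\left(-12,7 \right)},2 \right)}\right) + q = \left(13703 + 2 \cdot \frac{1}{7} \left(2 + \frac{1}{7}\right)\right) + \frac{4675}{4567} = \left(13703 + 2 \cdot \frac{1}{7} \cdot \frac{15}{7}\right) + \frac{4675}{4567} = \left(13703 + \frac{30}{49}\right) + \frac{4675}{4567} = \frac{671477}{49} + \frac{4675}{4567} = \frac{3066864534}{223783}$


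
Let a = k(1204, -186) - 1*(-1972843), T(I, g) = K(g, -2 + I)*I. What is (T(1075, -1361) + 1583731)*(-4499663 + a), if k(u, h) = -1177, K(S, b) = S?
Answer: -305018006032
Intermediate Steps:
T(I, g) = I*g (T(I, g) = g*I = I*g)
a = 1971666 (a = -1177 - 1*(-1972843) = -1177 + 1972843 = 1971666)
(T(1075, -1361) + 1583731)*(-4499663 + a) = (1075*(-1361) + 1583731)*(-4499663 + 1971666) = (-1463075 + 1583731)*(-2527997) = 120656*(-2527997) = -305018006032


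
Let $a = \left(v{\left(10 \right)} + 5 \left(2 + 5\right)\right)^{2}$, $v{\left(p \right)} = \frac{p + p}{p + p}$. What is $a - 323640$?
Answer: $-322344$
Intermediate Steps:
$v{\left(p \right)} = 1$ ($v{\left(p \right)} = \frac{2 p}{2 p} = 2 p \frac{1}{2 p} = 1$)
$a = 1296$ ($a = \left(1 + 5 \left(2 + 5\right)\right)^{2} = \left(1 + 5 \cdot 7\right)^{2} = \left(1 + 35\right)^{2} = 36^{2} = 1296$)
$a - 323640 = 1296 - 323640 = -322344$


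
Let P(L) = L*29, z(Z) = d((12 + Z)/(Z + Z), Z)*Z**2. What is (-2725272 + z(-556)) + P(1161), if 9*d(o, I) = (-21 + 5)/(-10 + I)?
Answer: -6853039753/2547 ≈ -2.6906e+6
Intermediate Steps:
d(o, I) = -16/(9*(-10 + I)) (d(o, I) = ((-21 + 5)/(-10 + I))/9 = (-16/(-10 + I))/9 = -16/(9*(-10 + I)))
z(Z) = -16*Z**2/(-90 + 9*Z) (z(Z) = (-16/(-90 + 9*Z))*Z**2 = -16*Z**2/(-90 + 9*Z))
P(L) = 29*L
(-2725272 + z(-556)) + P(1161) = (-2725272 - 16*(-556)**2/(-90 + 9*(-556))) + 29*1161 = (-2725272 - 16*309136/(-90 - 5004)) + 33669 = (-2725272 - 16*309136/(-5094)) + 33669 = (-2725272 - 16*309136*(-1/5094)) + 33669 = (-2725272 + 2473088/2547) + 33669 = -6938794696/2547 + 33669 = -6853039753/2547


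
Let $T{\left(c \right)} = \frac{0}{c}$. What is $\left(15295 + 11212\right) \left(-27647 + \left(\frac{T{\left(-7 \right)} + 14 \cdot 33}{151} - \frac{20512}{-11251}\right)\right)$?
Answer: $- \frac{1244801076379211}{1698901} \approx -7.3271 \cdot 10^{8}$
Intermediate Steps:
$T{\left(c \right)} = 0$
$\left(15295 + 11212\right) \left(-27647 + \left(\frac{T{\left(-7 \right)} + 14 \cdot 33}{151} - \frac{20512}{-11251}\right)\right) = \left(15295 + 11212\right) \left(-27647 - \left(- \frac{20512}{11251} - \frac{0 + 14 \cdot 33}{151}\right)\right) = 26507 \left(-27647 - \left(- \frac{20512}{11251} - \left(0 + 462\right) \frac{1}{151}\right)\right) = 26507 \left(-27647 + \left(462 \cdot \frac{1}{151} + \frac{20512}{11251}\right)\right) = 26507 \left(-27647 + \left(\frac{462}{151} + \frac{20512}{11251}\right)\right) = 26507 \left(-27647 + \frac{8295274}{1698901}\right) = 26507 \left(- \frac{46961220673}{1698901}\right) = - \frac{1244801076379211}{1698901}$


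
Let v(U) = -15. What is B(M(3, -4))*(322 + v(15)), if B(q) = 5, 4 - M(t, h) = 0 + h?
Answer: 1535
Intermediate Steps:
M(t, h) = 4 - h (M(t, h) = 4 - (0 + h) = 4 - h)
B(M(3, -4))*(322 + v(15)) = 5*(322 - 15) = 5*307 = 1535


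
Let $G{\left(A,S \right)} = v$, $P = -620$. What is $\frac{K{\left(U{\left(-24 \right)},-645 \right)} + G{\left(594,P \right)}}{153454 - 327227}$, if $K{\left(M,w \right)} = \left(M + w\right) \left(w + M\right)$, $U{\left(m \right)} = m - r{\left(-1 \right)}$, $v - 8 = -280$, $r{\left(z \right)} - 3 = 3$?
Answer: $- \frac{455353}{173773} \approx -2.6204$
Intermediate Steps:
$r{\left(z \right)} = 6$ ($r{\left(z \right)} = 3 + 3 = 6$)
$v = -272$ ($v = 8 - 280 = -272$)
$U{\left(m \right)} = -6 + m$ ($U{\left(m \right)} = m - 6 = -6 + m$)
$G{\left(A,S \right)} = -272$
$K{\left(M,w \right)} = \left(M + w\right)^{2}$ ($K{\left(M,w \right)} = \left(M + w\right) \left(M + w\right) = \left(M + w\right)^{2}$)
$\frac{K{\left(U{\left(-24 \right)},-645 \right)} + G{\left(594,P \right)}}{153454 - 327227} = \frac{\left(\left(-6 - 24\right) - 645\right)^{2} - 272}{153454 - 327227} = \frac{\left(-30 - 645\right)^{2} - 272}{-173773} = \left(\left(-675\right)^{2} - 272\right) \left(- \frac{1}{173773}\right) = \left(455625 - 272\right) \left(- \frac{1}{173773}\right) = 455353 \left(- \frac{1}{173773}\right) = - \frac{455353}{173773}$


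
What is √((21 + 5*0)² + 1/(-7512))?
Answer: √6221421498/3756 ≈ 21.000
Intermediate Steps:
√((21 + 5*0)² + 1/(-7512)) = √((21 + 0)² - 1/7512) = √(21² - 1/7512) = √(441 - 1/7512) = √(3312791/7512) = √6221421498/3756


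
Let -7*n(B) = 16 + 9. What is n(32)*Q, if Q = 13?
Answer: -325/7 ≈ -46.429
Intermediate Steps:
n(B) = -25/7 (n(B) = -(16 + 9)/7 = -⅐*25 = -25/7)
n(32)*Q = -25/7*13 = -325/7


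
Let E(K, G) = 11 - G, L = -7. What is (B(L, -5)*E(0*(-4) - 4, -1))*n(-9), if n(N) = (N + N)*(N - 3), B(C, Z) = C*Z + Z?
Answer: 77760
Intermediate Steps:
B(C, Z) = Z + C*Z
n(N) = 2*N*(-3 + N) (n(N) = (2*N)*(-3 + N) = 2*N*(-3 + N))
(B(L, -5)*E(0*(-4) - 4, -1))*n(-9) = ((-5*(1 - 7))*(11 - 1*(-1)))*(2*(-9)*(-3 - 9)) = ((-5*(-6))*(11 + 1))*(2*(-9)*(-12)) = (30*12)*216 = 360*216 = 77760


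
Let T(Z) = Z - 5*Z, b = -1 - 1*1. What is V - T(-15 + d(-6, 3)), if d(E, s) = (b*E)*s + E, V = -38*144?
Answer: -5412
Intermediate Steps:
b = -2 (b = -1 - 1 = -2)
V = -5472
d(E, s) = E - 2*E*s (d(E, s) = (-2*E)*s + E = -2*E*s + E = E - 2*E*s)
T(Z) = -4*Z
V - T(-15 + d(-6, 3)) = -5472 - (-4)*(-15 - 6*(1 - 2*3)) = -5472 - (-4)*(-15 - 6*(1 - 6)) = -5472 - (-4)*(-15 - 6*(-5)) = -5472 - (-4)*(-15 + 30) = -5472 - (-4)*15 = -5472 - 1*(-60) = -5472 + 60 = -5412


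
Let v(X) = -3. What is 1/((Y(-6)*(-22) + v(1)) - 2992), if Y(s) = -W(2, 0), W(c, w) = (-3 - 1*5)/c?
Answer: -1/3083 ≈ -0.00032436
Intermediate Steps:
W(c, w) = -8/c (W(c, w) = (-3 - 5)/c = -8/c)
Y(s) = 4 (Y(s) = -(-8)/2 = -1*(-4) = 4)
1/((Y(-6)*(-22) + v(1)) - 2992) = 1/((4*(-22) - 3) - 2992) = 1/((-88 - 3) - 2992) = 1/(-91 - 2992) = 1/(-3083) = -1/3083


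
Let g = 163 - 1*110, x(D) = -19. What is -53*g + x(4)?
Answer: -2828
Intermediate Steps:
g = 53 (g = 163 - 110 = 53)
-53*g + x(4) = -53*53 - 19 = -2809 - 19 = -2828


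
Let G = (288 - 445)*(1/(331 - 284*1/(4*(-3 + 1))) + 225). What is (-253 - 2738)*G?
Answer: 77447575149/733 ≈ 1.0566e+8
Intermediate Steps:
G = -25893539/733 (G = -157*(1/(331 - 284/((-2*4))) + 225) = -157*(1/(331 - 284/(-8)) + 225) = -157*(1/(331 - 284*(-⅛)) + 225) = -157*(1/(331 + 71/2) + 225) = -157*(1/(733/2) + 225) = -157*(2/733 + 225) = -157*164927/733 = -25893539/733 ≈ -35325.)
(-253 - 2738)*G = (-253 - 2738)*(-25893539/733) = -2991*(-25893539/733) = 77447575149/733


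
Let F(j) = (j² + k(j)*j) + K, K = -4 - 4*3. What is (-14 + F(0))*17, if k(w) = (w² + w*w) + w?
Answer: -510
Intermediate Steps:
k(w) = w + 2*w² (k(w) = (w² + w²) + w = 2*w² + w = w + 2*w²)
K = -16 (K = -4 - 12 = -16)
F(j) = -16 + j² + j²*(1 + 2*j) (F(j) = (j² + (j*(1 + 2*j))*j) - 16 = (j² + j²*(1 + 2*j)) - 16 = -16 + j² + j²*(1 + 2*j))
(-14 + F(0))*17 = (-14 + (-16 + 2*0² + 2*0³))*17 = (-14 + (-16 + 2*0 + 2*0))*17 = (-14 + (-16 + 0 + 0))*17 = (-14 - 16)*17 = -30*17 = -510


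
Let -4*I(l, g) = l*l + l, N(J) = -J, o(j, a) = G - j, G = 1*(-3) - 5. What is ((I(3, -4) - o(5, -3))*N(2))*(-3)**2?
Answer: -180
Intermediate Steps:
G = -8 (G = -3 - 5 = -8)
o(j, a) = -8 - j
I(l, g) = -l/4 - l**2/4 (I(l, g) = -(l*l + l)/4 = -(l**2 + l)/4 = -(l + l**2)/4 = -l/4 - l**2/4)
((I(3, -4) - o(5, -3))*N(2))*(-3)**2 = ((-1/4*3*(1 + 3) - (-8 - 1*5))*(-1*2))*(-3)**2 = ((-1/4*3*4 - (-8 - 5))*(-2))*9 = ((-3 - 1*(-13))*(-2))*9 = ((-3 + 13)*(-2))*9 = (10*(-2))*9 = -20*9 = -180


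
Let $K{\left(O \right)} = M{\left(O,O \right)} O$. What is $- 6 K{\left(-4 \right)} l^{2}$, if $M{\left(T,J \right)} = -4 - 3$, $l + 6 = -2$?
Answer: $-10752$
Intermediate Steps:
$l = -8$ ($l = -6 - 2 = -8$)
$M{\left(T,J \right)} = -7$
$K{\left(O \right)} = - 7 O$
$- 6 K{\left(-4 \right)} l^{2} = - 6 \left(\left(-7\right) \left(-4\right)\right) \left(-8\right)^{2} = \left(-6\right) 28 \cdot 64 = \left(-168\right) 64 = -10752$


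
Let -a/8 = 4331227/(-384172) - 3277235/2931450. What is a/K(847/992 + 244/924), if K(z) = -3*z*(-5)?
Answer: 213199924399946176/36061582874623575 ≈ 5.9121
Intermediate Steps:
K(z) = 15*z
a = 2791159462714/28154525235 (a = -8*(4331227/(-384172) - 3277235/2931450) = -8*(4331227*(-1/384172) - 3277235*1/2931450) = -8*(-4331227/384172 - 655447/586290) = -8*(-1395579731357/112618100940) = 2791159462714/28154525235 ≈ 99.137)
a/K(847/992 + 244/924) = 2791159462714/(28154525235*((15*(847/992 + 244/924)))) = 2791159462714/(28154525235*((15*(847*(1/992) + 244*(1/924))))) = 2791159462714/(28154525235*((15*(847/992 + 61/231)))) = 2791159462714/(28154525235*((15*(256169/229152)))) = 2791159462714/(28154525235*(1280845/76384)) = (2791159462714/28154525235)*(76384/1280845) = 213199924399946176/36061582874623575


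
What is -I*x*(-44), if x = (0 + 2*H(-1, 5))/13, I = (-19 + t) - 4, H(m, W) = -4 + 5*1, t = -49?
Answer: -6336/13 ≈ -487.38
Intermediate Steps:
H(m, W) = 1 (H(m, W) = -4 + 5 = 1)
I = -72 (I = (-19 - 49) - 4 = -68 - 4 = -72)
x = 2/13 (x = (0 + 2*1)/13 = (0 + 2)*(1/13) = 2*(1/13) = 2/13 ≈ 0.15385)
-I*x*(-44) = -(-72*2/13)*(-44) = -(-144)*(-44)/13 = -1*6336/13 = -6336/13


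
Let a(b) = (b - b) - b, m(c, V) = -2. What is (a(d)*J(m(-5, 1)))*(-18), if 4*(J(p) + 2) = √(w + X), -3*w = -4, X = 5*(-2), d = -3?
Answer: 108 - 9*I*√78/2 ≈ 108.0 - 39.743*I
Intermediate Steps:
X = -10
w = 4/3 (w = -⅓*(-4) = 4/3 ≈ 1.3333)
a(b) = -b (a(b) = 0 - b = -b)
J(p) = -2 + I*√78/12 (J(p) = -2 + √(4/3 - 10)/4 = -2 + √(-26/3)/4 = -2 + (I*√78/3)/4 = -2 + I*√78/12)
(a(d)*J(m(-5, 1)))*(-18) = ((-1*(-3))*(-2 + I*√78/12))*(-18) = (3*(-2 + I*√78/12))*(-18) = (-6 + I*√78/4)*(-18) = 108 - 9*I*√78/2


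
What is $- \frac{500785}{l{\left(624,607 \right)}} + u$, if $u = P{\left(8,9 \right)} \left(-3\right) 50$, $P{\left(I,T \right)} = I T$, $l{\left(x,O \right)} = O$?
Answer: $- \frac{7056385}{607} \approx -11625.0$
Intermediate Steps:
$u = -10800$ ($u = 8 \cdot 9 \left(-3\right) 50 = 72 \left(-3\right) 50 = \left(-216\right) 50 = -10800$)
$- \frac{500785}{l{\left(624,607 \right)}} + u = - \frac{500785}{607} - 10800 = - \frac{7056385}{607}$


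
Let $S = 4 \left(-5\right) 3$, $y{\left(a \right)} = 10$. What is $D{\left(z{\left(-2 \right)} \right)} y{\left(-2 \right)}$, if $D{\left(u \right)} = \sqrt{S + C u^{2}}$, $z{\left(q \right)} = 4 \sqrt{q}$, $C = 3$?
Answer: $20 i \sqrt{39} \approx 124.9 i$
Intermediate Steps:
$S = -60$ ($S = \left(-20\right) 3 = -60$)
$D{\left(u \right)} = \sqrt{-60 + 3 u^{2}}$
$D{\left(z{\left(-2 \right)} \right)} y{\left(-2 \right)} = \sqrt{-60 + 3 \left(4 \sqrt{-2}\right)^{2}} \cdot 10 = \sqrt{-60 + 3 \left(4 i \sqrt{2}\right)^{2}} \cdot 10 = \sqrt{-60 + 3 \left(-32\right)} 10 = \sqrt{-60 - 96} \cdot 10 = \sqrt{-156} \cdot 10 = 2 i \sqrt{39} \cdot 10 = 20 i \sqrt{39}$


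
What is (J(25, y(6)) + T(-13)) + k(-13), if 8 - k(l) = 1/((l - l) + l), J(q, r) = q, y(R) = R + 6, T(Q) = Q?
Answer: 261/13 ≈ 20.077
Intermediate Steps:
y(R) = 6 + R
k(l) = 8 - 1/l (k(l) = 8 - 1/((l - l) + l) = 8 - 1/(0 + l) = 8 - 1/l)
(J(25, y(6)) + T(-13)) + k(-13) = (25 - 13) + (8 - 1/(-13)) = 12 + (8 - 1*(-1/13)) = 12 + (8 + 1/13) = 12 + 105/13 = 261/13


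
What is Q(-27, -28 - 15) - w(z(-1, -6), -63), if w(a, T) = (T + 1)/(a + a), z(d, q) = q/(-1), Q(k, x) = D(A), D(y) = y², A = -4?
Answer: 127/6 ≈ 21.167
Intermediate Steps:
Q(k, x) = 16 (Q(k, x) = (-4)² = 16)
z(d, q) = -q (z(d, q) = q*(-1) = -q)
w(a, T) = (1 + T)/(2*a) (w(a, T) = (1 + T)/((2*a)) = (1 + T)*(1/(2*a)) = (1 + T)/(2*a))
Q(-27, -28 - 15) - w(z(-1, -6), -63) = 16 - (1 - 63)/(2*((-1*(-6)))) = 16 - (-62)/(2*6) = 16 - 1*(-31/6) = 16 + 31/6 = 127/6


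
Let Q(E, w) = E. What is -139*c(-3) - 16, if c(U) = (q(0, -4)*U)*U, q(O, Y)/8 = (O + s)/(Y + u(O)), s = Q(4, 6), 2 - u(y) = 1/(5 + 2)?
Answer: 93328/5 ≈ 18666.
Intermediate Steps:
u(y) = 13/7 (u(y) = 2 - 1/(5 + 2) = 2 - 1/7 = 2 - 1*⅐ = 2 - ⅐ = 13/7)
s = 4
q(O, Y) = 8*(4 + O)/(13/7 + Y) (q(O, Y) = 8*((O + 4)/(Y + 13/7)) = 8*((4 + O)/(13/7 + Y)) = 8*(4 + O)/(13/7 + Y))
c(U) = -224*U²/15 (c(U) = ((56*(4 + 0)/(13 + 7*(-4)))*U)*U = ((56*4/(13 - 28))*U)*U = ((56*4/(-15))*U)*U = ((56*(-1/15)*4)*U)*U = (-224*U/15)*U = -224*U²/15)
-139*c(-3) - 16 = -(-31136)*(-3)²/15 - 16 = -(-31136)*9/15 - 16 = -139*(-672/5) - 16 = 93408/5 - 16 = 93328/5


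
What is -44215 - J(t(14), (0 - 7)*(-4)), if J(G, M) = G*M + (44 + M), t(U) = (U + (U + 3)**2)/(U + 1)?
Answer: -224263/5 ≈ -44853.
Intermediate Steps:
t(U) = (U + (3 + U)**2)/(1 + U)
J(G, M) = 44 + M + G*M
-44215 - J(t(14), (0 - 7)*(-4)) = -44215 - (44 + (0 - 7)*(-4) + ((14 + (3 + 14)**2)/(1 + 14))*((0 - 7)*(-4))) = -44215 - (44 - 7*(-4) + ((14 + 17**2)/15)*(-7*(-4))) = -44215 - (44 + 28 + ((14 + 289)/15)*28) = -44215 - (44 + 28 + ((1/15)*303)*28) = -44215 - (44 + 28 + (101/5)*28) = -44215 - (44 + 28 + 2828/5) = -44215 - 1*3188/5 = -44215 - 3188/5 = -224263/5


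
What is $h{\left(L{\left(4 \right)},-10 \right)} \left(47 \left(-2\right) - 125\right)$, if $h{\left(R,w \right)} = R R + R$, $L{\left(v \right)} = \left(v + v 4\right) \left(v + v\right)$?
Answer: $-5641440$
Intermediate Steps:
$L{\left(v \right)} = 10 v^{2}$ ($L{\left(v \right)} = \left(v + 4 v\right) 2 v = 5 v 2 v = 10 v^{2}$)
$h{\left(R,w \right)} = R + R^{2}$ ($h{\left(R,w \right)} = R^{2} + R = R + R^{2}$)
$h{\left(L{\left(4 \right)},-10 \right)} \left(47 \left(-2\right) - 125\right) = 10 \cdot 4^{2} \left(1 + 10 \cdot 4^{2}\right) \left(47 \left(-2\right) - 125\right) = 10 \cdot 16 \left(1 + 10 \cdot 16\right) \left(-94 - 125\right) = 160 \left(1 + 160\right) \left(-219\right) = 160 \cdot 161 \left(-219\right) = 25760 \left(-219\right) = -5641440$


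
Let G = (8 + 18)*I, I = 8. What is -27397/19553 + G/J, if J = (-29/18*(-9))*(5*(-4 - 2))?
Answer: -15984719/8505555 ≈ -1.8793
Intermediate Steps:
G = 208 (G = (8 + 18)*8 = 26*8 = 208)
J = -435 (J = (-29*1/18*(-9))*(5*(-6)) = -29/18*(-9)*(-30) = (29/2)*(-30) = -435)
-27397/19553 + G/J = -27397/19553 + 208/(-435) = -27397*1/19553 + 208*(-1/435) = -27397/19553 - 208/435 = -15984719/8505555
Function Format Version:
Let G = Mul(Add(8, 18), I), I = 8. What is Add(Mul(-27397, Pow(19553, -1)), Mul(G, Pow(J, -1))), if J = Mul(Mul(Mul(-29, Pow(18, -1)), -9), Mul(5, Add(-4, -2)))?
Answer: Rational(-15984719, 8505555) ≈ -1.8793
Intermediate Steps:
G = 208 (G = Mul(Add(8, 18), 8) = Mul(26, 8) = 208)
J = -435 (J = Mul(Mul(Mul(-29, Rational(1, 18)), -9), Mul(5, -6)) = Mul(Mul(Rational(-29, 18), -9), -30) = Mul(Rational(29, 2), -30) = -435)
Add(Mul(-27397, Pow(19553, -1)), Mul(G, Pow(J, -1))) = Add(Mul(-27397, Pow(19553, -1)), Mul(208, Pow(-435, -1))) = Add(Mul(-27397, Rational(1, 19553)), Mul(208, Rational(-1, 435))) = Add(Rational(-27397, 19553), Rational(-208, 435)) = Rational(-15984719, 8505555)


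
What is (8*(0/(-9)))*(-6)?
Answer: 0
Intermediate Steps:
(8*(0/(-9)))*(-6) = (8*(0*(-⅑)))*(-6) = (8*0)*(-6) = 0*(-6) = 0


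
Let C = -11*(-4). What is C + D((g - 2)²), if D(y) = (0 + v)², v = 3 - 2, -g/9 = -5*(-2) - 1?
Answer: 45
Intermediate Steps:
C = 44
g = -81 (g = -9*(-5*(-2) - 1) = -9*(10 - 1) = -9*9 = -81)
v = 1
D(y) = 1 (D(y) = (0 + 1)² = 1² = 1)
C + D((g - 2)²) = 44 + 1 = 45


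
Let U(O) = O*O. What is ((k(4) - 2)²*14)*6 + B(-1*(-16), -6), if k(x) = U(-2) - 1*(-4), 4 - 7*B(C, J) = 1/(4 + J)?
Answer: 42345/14 ≈ 3024.6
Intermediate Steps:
U(O) = O²
B(C, J) = 4/7 - 1/(7*(4 + J))
k(x) = 8 (k(x) = (-2)² - 1*(-4) = 4 + 4 = 8)
((k(4) - 2)²*14)*6 + B(-1*(-16), -6) = ((8 - 2)²*14)*6 + (15 + 4*(-6))/(7*(4 - 6)) = (6²*14)*6 + (⅐)*(15 - 24)/(-2) = (36*14)*6 + (⅐)*(-½)*(-9) = 504*6 + 9/14 = 3024 + 9/14 = 42345/14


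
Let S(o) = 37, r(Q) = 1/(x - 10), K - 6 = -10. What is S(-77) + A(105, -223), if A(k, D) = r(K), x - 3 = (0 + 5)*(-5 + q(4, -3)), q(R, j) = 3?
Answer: 628/17 ≈ 36.941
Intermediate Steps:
K = -4 (K = 6 - 10 = -4)
x = -7 (x = 3 + (0 + 5)*(-5 + 3) = 3 + 5*(-2) = 3 - 10 = -7)
r(Q) = -1/17 (r(Q) = 1/(-7 - 10) = 1/(-17) = -1/17)
A(k, D) = -1/17
S(-77) + A(105, -223) = 37 - 1/17 = 628/17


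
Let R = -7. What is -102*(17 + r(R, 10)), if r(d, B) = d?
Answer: -1020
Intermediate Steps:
-102*(17 + r(R, 10)) = -102*(17 - 7) = -102*10 = -1020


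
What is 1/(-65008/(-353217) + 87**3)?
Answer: 353217/232594519159 ≈ 1.5186e-6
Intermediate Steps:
1/(-65008/(-353217) + 87**3) = 1/(-65008*(-1/353217) + 658503) = 1/(65008/353217 + 658503) = 1/(232594519159/353217) = 353217/232594519159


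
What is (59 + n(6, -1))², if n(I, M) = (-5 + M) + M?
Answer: 2704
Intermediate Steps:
n(I, M) = -5 + 2*M
(59 + n(6, -1))² = (59 + (-5 + 2*(-1)))² = (59 + (-5 - 2))² = (59 - 7)² = 52² = 2704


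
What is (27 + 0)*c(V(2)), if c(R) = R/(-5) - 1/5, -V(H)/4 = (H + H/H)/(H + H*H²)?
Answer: 27/25 ≈ 1.0800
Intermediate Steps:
V(H) = -4*(1 + H)/(H + H³) (V(H) = -4*(H + H/H)/(H + H*H²) = -4*(H + 1)/(H + H³) = -4*(1 + H)/(H + H³))
c(R) = -⅕ - R/5 (c(R) = R*(-⅕) - 1*⅕ = -R/5 - ⅕ = -⅕ - R/5)
(27 + 0)*c(V(2)) = (27 + 0)*(-⅕ - (-4 - 4*2)/(5*(2 + 2³))) = 27*(-⅕ - (-4 - 8)/(5*(2 + 8))) = 27*(-⅕ - (-12)/(5*10)) = 27*(-⅕ - (-12)/50) = 27*(-⅕ - ⅕*(-6/5)) = 27*(-⅕ + 6/25) = 27*(1/25) = 27/25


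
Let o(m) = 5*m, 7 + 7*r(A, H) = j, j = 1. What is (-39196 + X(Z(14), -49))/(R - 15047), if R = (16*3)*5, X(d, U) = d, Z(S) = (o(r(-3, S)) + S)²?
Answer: 1915980/725543 ≈ 2.6408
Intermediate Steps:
r(A, H) = -6/7 (r(A, H) = -1 + (⅐)*1 = -1 + ⅐ = -6/7)
Z(S) = (-30/7 + S)² (Z(S) = (5*(-6/7) + S)² = (-30/7 + S)²)
R = 240 (R = 48*5 = 240)
(-39196 + X(Z(14), -49))/(R - 15047) = (-39196 + (-30 + 7*14)²/49)/(240 - 15047) = (-39196 + (-30 + 98)²/49)/(-14807) = (-39196 + (1/49)*68²)*(-1/14807) = (-39196 + (1/49)*4624)*(-1/14807) = (-39196 + 4624/49)*(-1/14807) = -1915980/49*(-1/14807) = 1915980/725543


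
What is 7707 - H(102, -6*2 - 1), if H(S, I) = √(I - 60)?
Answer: 7707 - I*√73 ≈ 7707.0 - 8.544*I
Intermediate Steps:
H(S, I) = √(-60 + I)
7707 - H(102, -6*2 - 1) = 7707 - √(-60 + (-6*2 - 1)) = 7707 - √(-60 + (-12 - 1)) = 7707 - √(-60 - 13) = 7707 - √(-73) = 7707 - I*√73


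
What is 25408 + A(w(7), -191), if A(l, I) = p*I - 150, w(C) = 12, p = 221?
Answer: -16953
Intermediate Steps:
A(l, I) = -150 + 221*I (A(l, I) = 221*I - 150 = -150 + 221*I)
25408 + A(w(7), -191) = 25408 + (-150 + 221*(-191)) = 25408 + (-150 - 42211) = 25408 - 42361 = -16953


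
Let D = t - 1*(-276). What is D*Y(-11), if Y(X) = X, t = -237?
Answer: -429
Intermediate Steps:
D = 39 (D = -237 - 1*(-276) = -237 + 276 = 39)
D*Y(-11) = 39*(-11) = -429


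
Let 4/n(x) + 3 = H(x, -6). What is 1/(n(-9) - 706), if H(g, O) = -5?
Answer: -2/1413 ≈ -0.0014154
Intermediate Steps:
n(x) = -1/2 (n(x) = 4/(-3 - 5) = 4/(-8) = 4*(-1/8) = -1/2)
1/(n(-9) - 706) = 1/(-1/2 - 706) = 1/(-1413/2) = -2/1413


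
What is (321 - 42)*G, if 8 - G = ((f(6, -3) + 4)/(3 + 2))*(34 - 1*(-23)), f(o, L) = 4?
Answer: -116064/5 ≈ -23213.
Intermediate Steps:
G = -416/5 (G = 8 - (4 + 4)/(3 + 2)*(34 - 1*(-23)) = 8 - 8/5*(34 + 23) = 8 - 8*(⅕)*57 = 8 - 8*57/5 = 8 - 1*456/5 = 8 - 456/5 = -416/5 ≈ -83.200)
(321 - 42)*G = (321 - 42)*(-416/5) = 279*(-416/5) = -116064/5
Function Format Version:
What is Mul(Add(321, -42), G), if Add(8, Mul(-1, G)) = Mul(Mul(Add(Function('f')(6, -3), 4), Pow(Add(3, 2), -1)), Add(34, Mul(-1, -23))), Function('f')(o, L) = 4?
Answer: Rational(-116064, 5) ≈ -23213.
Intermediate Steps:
G = Rational(-416, 5) (G = Add(8, Mul(-1, Mul(Mul(Add(4, 4), Pow(Add(3, 2), -1)), Add(34, Mul(-1, -23))))) = Add(8, Mul(-1, Mul(Mul(8, Pow(5, -1)), Add(34, 23)))) = Add(8, Mul(-1, Mul(Mul(8, Rational(1, 5)), 57))) = Add(8, Mul(-1, Mul(Rational(8, 5), 57))) = Add(8, Mul(-1, Rational(456, 5))) = Add(8, Rational(-456, 5)) = Rational(-416, 5) ≈ -83.200)
Mul(Add(321, -42), G) = Mul(Add(321, -42), Rational(-416, 5)) = Mul(279, Rational(-416, 5)) = Rational(-116064, 5)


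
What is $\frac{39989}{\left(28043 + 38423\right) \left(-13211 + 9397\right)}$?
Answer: $- \frac{39989}{253501324} \approx -0.00015775$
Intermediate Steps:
$\frac{39989}{\left(28043 + 38423\right) \left(-13211 + 9397\right)} = \frac{39989}{66466 \left(-3814\right)} = \frac{39989}{-253501324} = 39989 \left(- \frac{1}{253501324}\right) = - \frac{39989}{253501324}$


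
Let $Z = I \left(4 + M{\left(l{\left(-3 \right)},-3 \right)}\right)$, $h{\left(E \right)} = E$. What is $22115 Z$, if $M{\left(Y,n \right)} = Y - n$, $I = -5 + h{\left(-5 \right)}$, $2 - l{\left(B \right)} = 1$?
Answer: $-1769200$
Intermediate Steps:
$l{\left(B \right)} = 1$ ($l{\left(B \right)} = 2 - 1 = 1$)
$I = -10$ ($I = -5 - 5 = -10$)
$Z = -80$ ($Z = - 10 \left(4 + \left(1 - -3\right)\right) = - 10 \left(4 + \left(1 + 3\right)\right) = - 10 \left(4 + 4\right) = \left(-10\right) 8 = -80$)
$22115 Z = 22115 \left(-80\right) = -1769200$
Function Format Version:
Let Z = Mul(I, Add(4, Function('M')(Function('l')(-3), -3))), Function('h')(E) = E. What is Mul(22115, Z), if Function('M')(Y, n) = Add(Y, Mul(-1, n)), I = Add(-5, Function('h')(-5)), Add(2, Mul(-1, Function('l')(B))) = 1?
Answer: -1769200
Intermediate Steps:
Function('l')(B) = 1 (Function('l')(B) = Add(2, Mul(-1, 1)) = Add(2, -1) = 1)
I = -10 (I = Add(-5, -5) = -10)
Z = -80 (Z = Mul(-10, Add(4, Add(1, Mul(-1, -3)))) = Mul(-10, Add(4, Add(1, 3))) = Mul(-10, Add(4, 4)) = Mul(-10, 8) = -80)
Mul(22115, Z) = Mul(22115, -80) = -1769200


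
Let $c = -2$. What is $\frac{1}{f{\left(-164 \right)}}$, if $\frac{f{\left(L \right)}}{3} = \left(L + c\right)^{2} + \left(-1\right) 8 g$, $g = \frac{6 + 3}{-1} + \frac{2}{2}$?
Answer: $\frac{1}{82860} \approx 1.2069 \cdot 10^{-5}$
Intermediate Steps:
$g = -8$ ($g = 9 \left(-1\right) + 2 \cdot \frac{1}{2} = -9 + 1 = -8$)
$f{\left(L \right)} = 192 + 3 \left(-2 + L\right)^{2}$ ($f{\left(L \right)} = 3 \left(\left(L - 2\right)^{2} + \left(-1\right) 8 \left(-8\right)\right) = 3 \left(\left(-2 + L\right)^{2} - -64\right) = 3 \left(\left(-2 + L\right)^{2} + 64\right) = 3 \left(64 + \left(-2 + L\right)^{2}\right) = 192 + 3 \left(-2 + L\right)^{2}$)
$\frac{1}{f{\left(-164 \right)}} = \frac{1}{192 + 3 \left(-2 - 164\right)^{2}} = \frac{1}{192 + 3 \left(-166\right)^{2}} = \frac{1}{192 + 3 \cdot 27556} = \frac{1}{192 + 82668} = \frac{1}{82860}$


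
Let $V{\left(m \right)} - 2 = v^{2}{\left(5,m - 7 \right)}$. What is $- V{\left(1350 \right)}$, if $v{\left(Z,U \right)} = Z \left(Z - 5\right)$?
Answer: $-2$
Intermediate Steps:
$v{\left(Z,U \right)} = Z \left(-5 + Z\right)$
$V{\left(m \right)} = 2$ ($V{\left(m \right)} = 2 + \left(5 \left(-5 + 5\right)\right)^{2} = 2 + \left(5 \cdot 0\right)^{2} = 2 + 0^{2} = 2 + 0 = 2$)
$- V{\left(1350 \right)} = \left(-1\right) 2 = -2$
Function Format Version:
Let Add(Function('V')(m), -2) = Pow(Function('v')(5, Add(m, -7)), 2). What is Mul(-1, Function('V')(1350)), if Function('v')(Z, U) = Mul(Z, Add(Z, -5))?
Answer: -2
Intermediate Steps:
Function('v')(Z, U) = Mul(Z, Add(-5, Z))
Function('V')(m) = 2 (Function('V')(m) = Add(2, Pow(Mul(5, Add(-5, 5)), 2)) = Add(2, Pow(Mul(5, 0), 2)) = Add(2, Pow(0, 2)) = Add(2, 0) = 2)
Mul(-1, Function('V')(1350)) = Mul(-1, 2) = -2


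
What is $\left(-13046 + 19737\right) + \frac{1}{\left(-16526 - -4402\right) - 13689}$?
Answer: $\frac{172714782}{25813} \approx 6691.0$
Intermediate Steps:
$\left(-13046 + 19737\right) + \frac{1}{\left(-16526 - -4402\right) - 13689} = 6691 + \frac{1}{\left(-16526 + 4402\right) - 13689} = 6691 + \frac{1}{-12124 - 13689} = 6691 + \frac{1}{-25813} = 6691 - \frac{1}{25813} = \frac{172714782}{25813}$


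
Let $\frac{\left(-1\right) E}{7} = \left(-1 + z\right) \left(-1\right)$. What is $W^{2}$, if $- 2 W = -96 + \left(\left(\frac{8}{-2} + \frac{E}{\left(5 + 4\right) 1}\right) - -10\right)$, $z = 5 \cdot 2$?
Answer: $\frac{6889}{4} \approx 1722.3$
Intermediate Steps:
$z = 10$
$E = 63$ ($E = - 7 \left(-1 + 10\right) \left(-1\right) = - 7 \cdot 9 \left(-1\right) = \left(-7\right) \left(-9\right) = 63$)
$W = \frac{83}{2}$ ($W = - \frac{-96 + \left(\left(\frac{8}{-2} + \frac{63}{\left(5 + 4\right) 1}\right) - -10\right)}{2} = - \frac{-96 + \left(\left(8 \left(- \frac{1}{2}\right) + \frac{63}{9 \cdot 1}\right) + 10\right)}{2} = - \frac{-96 + \left(\left(-4 + \frac{63}{9}\right) + 10\right)}{2} = - \frac{-96 + \left(\left(-4 + 63 \cdot \frac{1}{9}\right) + 10\right)}{2} = - \frac{-96 + \left(\left(-4 + 7\right) + 10\right)}{2} = - \frac{-96 + \left(3 + 10\right)}{2} = - \frac{-96 + 13}{2} = \left(- \frac{1}{2}\right) \left(-83\right) = \frac{83}{2} \approx 41.5$)
$W^{2} = \left(\frac{83}{2}\right)^{2} = \frac{6889}{4}$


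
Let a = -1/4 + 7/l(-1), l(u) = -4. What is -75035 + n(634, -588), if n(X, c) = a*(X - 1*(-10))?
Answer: -76323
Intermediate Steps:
a = -2 (a = -1/4 + 7/(-4) = -1*¼ + 7*(-¼) = -¼ - 7/4 = -2)
n(X, c) = -20 - 2*X (n(X, c) = -2*(X - 1*(-10)) = -2*(X + 10) = -2*(10 + X) = -20 - 2*X)
-75035 + n(634, -588) = -75035 + (-20 - 2*634) = -75035 + (-20 - 1268) = -75035 - 1288 = -76323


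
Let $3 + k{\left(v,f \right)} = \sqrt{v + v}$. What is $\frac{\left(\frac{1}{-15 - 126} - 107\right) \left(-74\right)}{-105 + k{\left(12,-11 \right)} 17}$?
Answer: $- \frac{7257328}{102225} - \frac{4745176 \sqrt{6}}{306675} \approx -108.89$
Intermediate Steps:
$k{\left(v,f \right)} = -3 + \sqrt{2} \sqrt{v}$ ($k{\left(v,f \right)} = -3 + \sqrt{v + v} = -3 + \sqrt{2 v} = -3 + \sqrt{2} \sqrt{v}$)
$\frac{\left(\frac{1}{-15 - 126} - 107\right) \left(-74\right)}{-105 + k{\left(12,-11 \right)} 17} = \frac{\left(\frac{1}{-15 - 126} - 107\right) \left(-74\right)}{-105 + \left(-3 + \sqrt{2} \sqrt{12}\right) 17} = \frac{\left(\frac{1}{-141} - 107\right) \left(-74\right)}{-105 + \left(-3 + \sqrt{2} \cdot 2 \sqrt{3}\right) 17} = \frac{\left(- \frac{1}{141} - 107\right) \left(-74\right)}{-105 + \left(-3 + 2 \sqrt{6}\right) 17} = \frac{\left(- \frac{15088}{141}\right) \left(-74\right)}{-105 - \left(51 - 34 \sqrt{6}\right)} = \frac{1116512}{141 \left(-156 + 34 \sqrt{6}\right)}$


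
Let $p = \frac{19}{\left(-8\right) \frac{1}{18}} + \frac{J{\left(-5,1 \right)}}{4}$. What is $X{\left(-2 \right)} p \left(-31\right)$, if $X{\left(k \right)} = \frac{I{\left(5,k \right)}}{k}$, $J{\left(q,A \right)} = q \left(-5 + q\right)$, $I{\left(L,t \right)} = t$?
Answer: $\frac{3751}{4} \approx 937.75$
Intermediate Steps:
$X{\left(k \right)} = 1$ ($X{\left(k \right)} = \frac{k}{k} = 1$)
$p = - \frac{121}{4}$ ($p = \frac{19}{\left(-8\right) \frac{1}{18}} + \frac{\left(-5\right) \left(-5 - 5\right)}{4} = \frac{19}{\left(-8\right) \frac{1}{18}} + \left(-5\right) \left(-10\right) \frac{1}{4} = \frac{19}{- \frac{4}{9}} + 50 \cdot \frac{1}{4} = 19 \left(- \frac{9}{4}\right) + \frac{25}{2} = - \frac{171}{4} + \frac{25}{2} = - \frac{121}{4} \approx -30.25$)
$X{\left(-2 \right)} p \left(-31\right) = 1 \left(- \frac{121}{4}\right) \left(-31\right) = \left(- \frac{121}{4}\right) \left(-31\right) = \frac{3751}{4}$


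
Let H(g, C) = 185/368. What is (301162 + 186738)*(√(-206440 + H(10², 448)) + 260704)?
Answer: 127197481600 + 121975*I*√1747303905/23 ≈ 1.272e+11 + 2.2168e+8*I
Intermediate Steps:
H(g, C) = 185/368 (H(g, C) = 185*(1/368) = 185/368)
(301162 + 186738)*(√(-206440 + H(10², 448)) + 260704) = (301162 + 186738)*(√(-206440 + 185/368) + 260704) = 487900*(√(-75969735/368) + 260704) = 487900*(I*√1747303905/92 + 260704) = 487900*(260704 + I*√1747303905/92) = 127197481600 + 121975*I*√1747303905/23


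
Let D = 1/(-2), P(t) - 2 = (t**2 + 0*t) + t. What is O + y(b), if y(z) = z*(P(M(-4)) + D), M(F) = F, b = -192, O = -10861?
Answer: -13453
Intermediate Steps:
P(t) = 2 + t + t**2 (P(t) = 2 + ((t**2 + 0*t) + t) = 2 + ((t**2 + 0) + t) = 2 + (t**2 + t) = 2 + (t + t**2) = 2 + t + t**2)
D = -1/2 (D = 1*(-1/2) = -1/2 ≈ -0.50000)
y(z) = 27*z/2 (y(z) = z*((2 - 4 + (-4)**2) - 1/2) = z*((2 - 4 + 16) - 1/2) = z*(14 - 1/2) = z*(27/2) = 27*z/2)
O + y(b) = -10861 + (27/2)*(-192) = -10861 - 2592 = -13453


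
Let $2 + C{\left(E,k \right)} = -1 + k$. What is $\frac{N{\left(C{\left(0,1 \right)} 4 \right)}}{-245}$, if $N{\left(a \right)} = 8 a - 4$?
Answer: $\frac{68}{245} \approx 0.27755$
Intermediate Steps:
$C{\left(E,k \right)} = -3 + k$ ($C{\left(E,k \right)} = -2 + \left(-1 + k\right) = -3 + k$)
$N{\left(a \right)} = -4 + 8 a$
$\frac{N{\left(C{\left(0,1 \right)} 4 \right)}}{-245} = \frac{-4 + 8 \left(-3 + 1\right) 4}{-245} = \left(-4 + 8 \left(\left(-2\right) 4\right)\right) \left(- \frac{1}{245}\right) = \left(-4 + 8 \left(-8\right)\right) \left(- \frac{1}{245}\right) = \left(-4 - 64\right) \left(- \frac{1}{245}\right) = \left(-68\right) \left(- \frac{1}{245}\right) = \frac{68}{245}$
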